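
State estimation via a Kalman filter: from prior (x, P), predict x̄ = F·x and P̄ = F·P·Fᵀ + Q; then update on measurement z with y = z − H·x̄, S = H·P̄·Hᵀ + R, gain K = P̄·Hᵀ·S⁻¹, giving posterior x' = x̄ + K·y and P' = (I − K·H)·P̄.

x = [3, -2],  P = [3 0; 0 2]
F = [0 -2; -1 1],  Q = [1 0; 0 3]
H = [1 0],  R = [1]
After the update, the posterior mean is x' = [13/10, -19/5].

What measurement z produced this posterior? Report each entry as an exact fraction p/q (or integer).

z = [1]

x̄ = F·x = [4, -5]
P̄ = F·P·Fᵀ + Q = [9 -4; -4 8]
S = H·P̄·Hᵀ + R = [10]
K = P̄·Hᵀ·S⁻¹ = [9/10; -2/5]
x' − x̄ = [-27/10, 6/5] = K·y
y = (KᵀK)⁻¹·Kᵀ·(x' − x̄) = [-3]
z = y + H·x̄ = [-3] + [4] = [1]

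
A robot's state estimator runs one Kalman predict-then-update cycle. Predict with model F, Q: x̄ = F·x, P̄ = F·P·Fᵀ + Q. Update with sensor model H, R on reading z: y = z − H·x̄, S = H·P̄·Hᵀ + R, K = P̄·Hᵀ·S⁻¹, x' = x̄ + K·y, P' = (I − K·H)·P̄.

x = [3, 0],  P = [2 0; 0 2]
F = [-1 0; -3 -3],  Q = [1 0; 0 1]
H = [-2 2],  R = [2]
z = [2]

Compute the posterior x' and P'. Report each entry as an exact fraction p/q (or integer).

x' = [-43/19, -79/57]
P' = [51/19 52/19; 52/19 187/57]

x̄ = F·x = [-3, -9]
P̄ = F·P·Fᵀ + Q = [3 6; 6 37]
y = z − H·x̄ = [14]
S = H·P̄·Hᵀ + R = [114]
K = P̄·Hᵀ·S⁻¹ = [1/19; 31/57]
x' = x̄ + K·y = [-43/19, -79/57]
P' = (I − K·H)·P̄ = [51/19 52/19; 52/19 187/57]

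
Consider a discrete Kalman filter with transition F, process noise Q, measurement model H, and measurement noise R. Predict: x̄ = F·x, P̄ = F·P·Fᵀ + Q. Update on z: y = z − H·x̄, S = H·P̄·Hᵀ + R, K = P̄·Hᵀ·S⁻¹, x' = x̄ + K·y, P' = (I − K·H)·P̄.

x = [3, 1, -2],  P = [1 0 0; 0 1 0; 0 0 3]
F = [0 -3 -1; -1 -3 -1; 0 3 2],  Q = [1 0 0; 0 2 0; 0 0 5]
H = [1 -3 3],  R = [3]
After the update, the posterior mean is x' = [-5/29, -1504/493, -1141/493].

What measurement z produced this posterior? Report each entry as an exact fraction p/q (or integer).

x̄ = F·x = [-1, -4, -1]
P̄ = F·P·Fᵀ + Q = [13 12 -15; 12 15 -15; -15 -15 26]
S = H·P̄·Hᵀ + R = [493]
K = P̄·Hᵀ·S⁻¹ = [-4/29; -78/493; 108/493]
x' − x̄ = [24/29, 468/493, -648/493] = K·y
y = (KᵀK)⁻¹·Kᵀ·(x' − x̄) = [-6]
z = y + H·x̄ = [-6] + [8] = [2]

z = [2]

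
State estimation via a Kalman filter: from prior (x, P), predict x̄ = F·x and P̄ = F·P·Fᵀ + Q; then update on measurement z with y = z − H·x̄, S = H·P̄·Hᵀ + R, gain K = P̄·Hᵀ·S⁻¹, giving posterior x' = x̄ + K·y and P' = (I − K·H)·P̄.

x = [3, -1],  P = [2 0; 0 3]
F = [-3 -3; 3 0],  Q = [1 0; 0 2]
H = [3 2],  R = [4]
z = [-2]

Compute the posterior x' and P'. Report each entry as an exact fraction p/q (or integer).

x̄ = F·x = [-6, 9]
P̄ = F·P·Fᵀ + Q = [46 -18; -18 20]
y = z − H·x̄ = [-2]
S = H·P̄·Hᵀ + R = [282]
K = P̄·Hᵀ·S⁻¹ = [17/47; -7/141]
x' = x̄ + K·y = [-316/47, 1283/141]
P' = (I − K·H)·P̄ = [428/47 -608/47; -608/47 2722/141]

x' = [-316/47, 1283/141]
P' = [428/47 -608/47; -608/47 2722/141]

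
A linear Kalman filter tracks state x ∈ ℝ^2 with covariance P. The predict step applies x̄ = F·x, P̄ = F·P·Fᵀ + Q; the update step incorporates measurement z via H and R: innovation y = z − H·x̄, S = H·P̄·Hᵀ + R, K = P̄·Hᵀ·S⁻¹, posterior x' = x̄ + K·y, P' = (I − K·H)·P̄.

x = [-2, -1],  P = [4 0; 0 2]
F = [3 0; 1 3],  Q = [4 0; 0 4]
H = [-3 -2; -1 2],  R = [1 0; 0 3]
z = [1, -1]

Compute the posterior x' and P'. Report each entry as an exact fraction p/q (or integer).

x' = [6/4559, -31039/59267]
P' = [1112/4559 -1100/4559; -1100/4559 25166/59267]

x̄ = F·x = [-6, -5]
P̄ = F·P·Fᵀ + Q = [40 12; 12 26]
y = z − H·x̄ = [-27, 3]
S = H·P̄·Hᵀ + R = [609 -32; -32 99]
K = P̄·Hᵀ·S⁻¹ = [-1136/4559 -1104/4559; -7432/59267 21544/59267]
x' = x̄ + K·y = [6/4559, -31039/59267]
P' = (I − K·H)·P̄ = [1112/4559 -1100/4559; -1100/4559 25166/59267]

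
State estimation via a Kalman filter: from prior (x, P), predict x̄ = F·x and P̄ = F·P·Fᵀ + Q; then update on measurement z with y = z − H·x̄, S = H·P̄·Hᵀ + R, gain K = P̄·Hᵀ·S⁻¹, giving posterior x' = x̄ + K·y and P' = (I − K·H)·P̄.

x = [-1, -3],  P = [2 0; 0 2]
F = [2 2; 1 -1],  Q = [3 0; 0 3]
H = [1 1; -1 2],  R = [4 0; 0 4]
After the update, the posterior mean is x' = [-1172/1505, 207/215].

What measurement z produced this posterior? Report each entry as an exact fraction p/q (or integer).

x̄ = F·x = [-8, 2]
P̄ = F·P·Fᵀ + Q = [19 0; 0 7]
S = H·P̄·Hᵀ + R = [30 -5; -5 51]
K = P̄·Hᵀ·S⁻¹ = [874/1505 -95/301; 61/215 13/43]
x' − x̄ = [10868/1505, -223/215] = K·y
y = (KᵀK)⁻¹·Kᵀ·(x' − x̄) = [7, -10]
z = y + H·x̄ = [7, -10] + [-6, 12] = [1, 2]

z = [1, 2]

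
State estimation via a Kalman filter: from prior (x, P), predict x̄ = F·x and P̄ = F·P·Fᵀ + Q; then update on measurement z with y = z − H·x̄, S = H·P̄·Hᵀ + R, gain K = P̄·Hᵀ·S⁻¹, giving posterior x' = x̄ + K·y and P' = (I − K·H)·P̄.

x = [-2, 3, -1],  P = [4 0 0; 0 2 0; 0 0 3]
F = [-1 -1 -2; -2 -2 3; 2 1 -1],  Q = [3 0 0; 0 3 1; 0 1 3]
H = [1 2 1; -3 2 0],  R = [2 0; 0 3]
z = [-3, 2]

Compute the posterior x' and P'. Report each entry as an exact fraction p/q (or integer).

x' = [-30169/39431, -7303/39431, -75288/39431]
P' = [46926/39431 56004/39431 -134184/39431; 56004/39431 91734/39431 -201948/39431; -134184/39431 -201948/39431 515224/39431]

x̄ = F·x = [1, -5, 0]
P̄ = F·P·Fᵀ + Q = [21 -6 -4; -6 54 -28; -4 -28 24]
y = z − H·x̄ = [6, 15]
S = H·P̄·Hᵀ + R = [119 133; 133 480]
K = P̄·Hᵀ·S⁻¹ = [12375/39431 -1370/5633; 18762/39431 736/5633; -11428/39431 -64/5633]
x' = x̄ + K·y = [-30169/39431, -7303/39431, -75288/39431]
P' = (I − K·H)·P̄ = [46926/39431 56004/39431 -134184/39431; 56004/39431 91734/39431 -201948/39431; -134184/39431 -201948/39431 515224/39431]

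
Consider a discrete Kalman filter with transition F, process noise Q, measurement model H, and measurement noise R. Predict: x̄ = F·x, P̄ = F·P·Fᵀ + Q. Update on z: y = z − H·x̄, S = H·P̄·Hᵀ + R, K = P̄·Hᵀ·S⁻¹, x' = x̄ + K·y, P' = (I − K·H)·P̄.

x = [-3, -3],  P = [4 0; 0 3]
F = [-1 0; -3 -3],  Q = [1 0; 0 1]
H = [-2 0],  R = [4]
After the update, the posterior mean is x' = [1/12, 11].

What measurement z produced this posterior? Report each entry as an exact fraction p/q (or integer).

z = [1]

x̄ = F·x = [3, 18]
P̄ = F·P·Fᵀ + Q = [5 12; 12 64]
S = H·P̄·Hᵀ + R = [24]
K = P̄·Hᵀ·S⁻¹ = [-5/12; -1]
x' − x̄ = [-35/12, -7] = K·y
y = (KᵀK)⁻¹·Kᵀ·(x' − x̄) = [7]
z = y + H·x̄ = [7] + [-6] = [1]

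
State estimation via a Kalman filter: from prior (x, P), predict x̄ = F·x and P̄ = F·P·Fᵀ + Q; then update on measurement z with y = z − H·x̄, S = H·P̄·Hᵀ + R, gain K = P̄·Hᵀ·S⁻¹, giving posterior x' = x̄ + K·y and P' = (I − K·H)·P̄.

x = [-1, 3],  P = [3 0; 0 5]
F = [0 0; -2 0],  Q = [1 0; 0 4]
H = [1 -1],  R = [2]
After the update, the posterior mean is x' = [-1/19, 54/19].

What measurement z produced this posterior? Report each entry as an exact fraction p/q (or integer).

x̄ = F·x = [0, 2]
P̄ = F·P·Fᵀ + Q = [1 0; 0 16]
S = H·P̄·Hᵀ + R = [19]
K = P̄·Hᵀ·S⁻¹ = [1/19; -16/19]
x' − x̄ = [-1/19, 16/19] = K·y
y = (KᵀK)⁻¹·Kᵀ·(x' − x̄) = [-1]
z = y + H·x̄ = [-1] + [-2] = [-3]

z = [-3]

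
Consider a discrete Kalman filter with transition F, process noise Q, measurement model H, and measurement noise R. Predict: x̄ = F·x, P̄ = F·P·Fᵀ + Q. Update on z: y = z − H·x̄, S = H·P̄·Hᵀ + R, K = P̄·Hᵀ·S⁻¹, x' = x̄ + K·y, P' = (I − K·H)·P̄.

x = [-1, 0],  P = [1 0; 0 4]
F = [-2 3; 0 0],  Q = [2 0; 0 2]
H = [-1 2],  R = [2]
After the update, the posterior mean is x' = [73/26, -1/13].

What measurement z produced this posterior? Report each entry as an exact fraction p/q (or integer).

x̄ = F·x = [2, 0]
P̄ = F·P·Fᵀ + Q = [42 0; 0 2]
S = H·P̄·Hᵀ + R = [52]
K = P̄·Hᵀ·S⁻¹ = [-21/26; 1/13]
x' − x̄ = [21/26, -1/13] = K·y
y = (KᵀK)⁻¹·Kᵀ·(x' − x̄) = [-1]
z = y + H·x̄ = [-1] + [-2] = [-3]

z = [-3]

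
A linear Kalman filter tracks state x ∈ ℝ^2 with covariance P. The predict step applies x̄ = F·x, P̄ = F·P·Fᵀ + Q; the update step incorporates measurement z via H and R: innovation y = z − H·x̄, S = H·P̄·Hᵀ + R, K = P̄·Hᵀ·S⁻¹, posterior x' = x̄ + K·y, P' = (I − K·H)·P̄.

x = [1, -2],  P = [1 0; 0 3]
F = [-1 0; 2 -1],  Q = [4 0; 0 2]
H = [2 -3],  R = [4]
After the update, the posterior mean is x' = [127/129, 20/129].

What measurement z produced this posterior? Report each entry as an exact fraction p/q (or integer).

x̄ = F·x = [-1, 4]
P̄ = F·P·Fᵀ + Q = [5 -2; -2 9]
S = H·P̄·Hᵀ + R = [129]
K = P̄·Hᵀ·S⁻¹ = [16/129; -31/129]
x' − x̄ = [256/129, -496/129] = K·y
y = (KᵀK)⁻¹·Kᵀ·(x' − x̄) = [16]
z = y + H·x̄ = [16] + [-14] = [2]

z = [2]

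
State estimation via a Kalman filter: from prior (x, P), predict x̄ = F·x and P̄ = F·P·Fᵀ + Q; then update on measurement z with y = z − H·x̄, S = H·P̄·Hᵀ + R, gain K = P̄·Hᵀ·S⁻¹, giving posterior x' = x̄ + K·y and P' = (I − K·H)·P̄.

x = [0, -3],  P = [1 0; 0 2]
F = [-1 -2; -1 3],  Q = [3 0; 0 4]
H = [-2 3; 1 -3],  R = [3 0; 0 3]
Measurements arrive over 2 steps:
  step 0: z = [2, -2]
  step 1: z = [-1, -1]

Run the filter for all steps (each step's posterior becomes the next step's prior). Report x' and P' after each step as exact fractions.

step 0: x̄ = F·x = [6, -9]
step 0: P̄ = F·P·Fᵀ + Q = [12 -11; -11 23]
step 0: y = z − H·x̄ = [41, -35]
step 0: S = H·P̄·Hᵀ + R = [390 -330; -330 288]
step 0: K = P̄·Hᵀ·S⁻¹ = [-87/190 -7/19; -16/285 -13/38]
step 0: x' = x̄ + K·y = [23/190, 383/570]
step 0: P' = (I − K·H)·P̄ = [471/190 227/190; 227/190 211/285]
step 1: x̄ = F·x = [-167/114, 36/19]
step 1: P̄ = F·P·Fᵀ + Q = [1507/114 -60/19; -60/19 227/38]
step 1: y = z − H·x̄ = [-548/57, 701/114]
step 1: S = H·P̄·Hᵀ + R = [16819/114 -12383/114; -12383/114 5069/57]
step 1: K = P̄·Hᵀ·S⁻¹ = [-55381/100423 -42019/100423; -10205/100423 -36268/100423]
step 1: x' = x̄ + K·y = [126944/100423, 65370/100423]
step 1: P' = (I − K·H)·P̄ = [292200/100423 139419/100423; 139419/100423 82741/100423]

step 0: x' = [23/190, 383/570], P' = [471/190 227/190; 227/190 211/285]
step 1: x' = [126944/100423, 65370/100423], P' = [292200/100423 139419/100423; 139419/100423 82741/100423]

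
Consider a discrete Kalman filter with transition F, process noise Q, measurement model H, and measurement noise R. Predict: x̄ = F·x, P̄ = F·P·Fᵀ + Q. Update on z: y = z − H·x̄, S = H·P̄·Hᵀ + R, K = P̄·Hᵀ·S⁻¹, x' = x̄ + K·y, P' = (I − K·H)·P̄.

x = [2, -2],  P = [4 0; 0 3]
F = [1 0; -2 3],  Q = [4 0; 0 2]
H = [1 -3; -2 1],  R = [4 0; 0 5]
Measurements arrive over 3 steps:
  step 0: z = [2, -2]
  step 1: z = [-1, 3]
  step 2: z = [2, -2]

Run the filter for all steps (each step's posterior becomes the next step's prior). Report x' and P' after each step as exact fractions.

step 0: x̄ = F·x = [2, -10]
step 0: P̄ = F·P·Fᵀ + Q = [8 -8; -8 45]
step 0: y = z − H·x̄ = [-30, 12]
step 0: S = H·P̄·Hᵀ + R = [465 -207; -207 114]
step 0: K = P̄·Hᵀ·S⁻¹ = [-440/3387 -504/1129; -1225/3387 -412/3387]
step 0: x' = x̄ + K·y = [610/1129, -688/1129]
step 0: P' = (I − K·H)·P̄ = [4888/3387 2216/3387; 2216/3387 2372/3387]
step 1: x̄ = F·x = [610/1129, -3284/1129]
step 1: P̄ = F·P·Fᵀ + Q = [18436/3387 -3128/3387; -3128/3387 21082/3387]
step 1: y = z − H·x̄ = [-11591/1129, 7891/1129]
step 1: S = H·P̄·Hᵀ + R = [240490/3387 -122014/3387; -122014/3387 124273/3387]
step 1: K = P̄·Hᵀ·S⁻¹ = [-210110/2214201 -918980/2214201; -725255/2214201 -224984/2214201]
step 1: x' = x̄ + K·y = [-3069640/2214201, -567187/2214201]
step 1: P' = (I − K·H)·P̄ = [2925028/2214201 1255156/2214201; 1255156/2214201 1385392/2214201]
step 2: x̄ = F·x = [-3069640/2214201, 403429/201291]
step 2: P̄ = F·P·Fᵀ + Q = [11781832/2214201 -189508/201291; -189508/201291 1230470/201291]
step 2: y = z − H·x̄ = [20811199/2214201, -15005401/2214201]
step 2: S = H·P̄·Hᵀ + R = [154962694/2214201 -78761290/2214201; -78761290/2214201 80071855/2214201]
step 2: K = P̄·Hᵀ·S⁻¹ = [-26011450/280227927 -576735224/1401139635; -91403545/280227927 -139737548/1401139635]
step 2: x' = x̄ + K·y = [35409994/66720935, -25730122/66720935]
step 2: P' = (I − K·H)·P̄ = [1834251472/1401139635 784826824/1401139635; 784826824/1401139635 870965908/1401139635]

step 0: x' = [610/1129, -688/1129], P' = [4888/3387 2216/3387; 2216/3387 2372/3387]
step 1: x' = [-3069640/2214201, -567187/2214201], P' = [2925028/2214201 1255156/2214201; 1255156/2214201 1385392/2214201]
step 2: x' = [35409994/66720935, -25730122/66720935], P' = [1834251472/1401139635 784826824/1401139635; 784826824/1401139635 870965908/1401139635]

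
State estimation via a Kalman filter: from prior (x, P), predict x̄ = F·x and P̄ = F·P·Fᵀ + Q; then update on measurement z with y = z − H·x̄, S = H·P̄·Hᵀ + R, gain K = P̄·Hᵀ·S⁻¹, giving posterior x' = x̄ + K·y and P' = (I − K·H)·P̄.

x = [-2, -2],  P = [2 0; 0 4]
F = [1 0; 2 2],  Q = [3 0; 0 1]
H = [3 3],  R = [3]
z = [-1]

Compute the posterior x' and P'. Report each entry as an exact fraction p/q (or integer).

x̄ = F·x = [-2, -8]
P̄ = F·P·Fᵀ + Q = [5 4; 4 25]
y = z − H·x̄ = [29]
S = H·P̄·Hᵀ + R = [345]
K = P̄·Hᵀ·S⁻¹ = [9/115; 29/115]
x' = x̄ + K·y = [31/115, -79/115]
P' = (I − K·H)·P̄ = [332/115 -323/115; -323/115 352/115]

x' = [31/115, -79/115]
P' = [332/115 -323/115; -323/115 352/115]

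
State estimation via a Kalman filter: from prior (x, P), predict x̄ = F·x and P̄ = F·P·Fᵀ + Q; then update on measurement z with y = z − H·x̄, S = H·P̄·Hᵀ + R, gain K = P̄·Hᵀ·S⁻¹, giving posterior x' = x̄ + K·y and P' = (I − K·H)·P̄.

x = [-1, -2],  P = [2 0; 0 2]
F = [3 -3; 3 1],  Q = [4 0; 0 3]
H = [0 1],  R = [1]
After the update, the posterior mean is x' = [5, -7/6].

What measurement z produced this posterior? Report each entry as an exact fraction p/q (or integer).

z = [-1]

x̄ = F·x = [3, -5]
P̄ = F·P·Fᵀ + Q = [40 12; 12 23]
S = H·P̄·Hᵀ + R = [24]
K = P̄·Hᵀ·S⁻¹ = [1/2; 23/24]
x' − x̄ = [2, 23/6] = K·y
y = (KᵀK)⁻¹·Kᵀ·(x' − x̄) = [4]
z = y + H·x̄ = [4] + [-5] = [-1]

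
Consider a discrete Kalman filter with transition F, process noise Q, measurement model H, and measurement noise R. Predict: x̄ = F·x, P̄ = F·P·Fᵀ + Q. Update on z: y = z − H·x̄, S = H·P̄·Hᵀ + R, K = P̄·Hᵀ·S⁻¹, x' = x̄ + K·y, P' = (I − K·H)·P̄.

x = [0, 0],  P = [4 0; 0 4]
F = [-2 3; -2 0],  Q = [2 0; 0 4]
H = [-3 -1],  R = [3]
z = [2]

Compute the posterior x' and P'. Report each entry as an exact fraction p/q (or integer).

x' = [-356/605, -136/605]
P' = [986/605 -2424/605; -2424/605 7476/605]

x̄ = F·x = [0, 0]
P̄ = F·P·Fᵀ + Q = [54 16; 16 20]
y = z − H·x̄ = [2]
S = H·P̄·Hᵀ + R = [605]
K = P̄·Hᵀ·S⁻¹ = [-178/605; -68/605]
x' = x̄ + K·y = [-356/605, -136/605]
P' = (I − K·H)·P̄ = [986/605 -2424/605; -2424/605 7476/605]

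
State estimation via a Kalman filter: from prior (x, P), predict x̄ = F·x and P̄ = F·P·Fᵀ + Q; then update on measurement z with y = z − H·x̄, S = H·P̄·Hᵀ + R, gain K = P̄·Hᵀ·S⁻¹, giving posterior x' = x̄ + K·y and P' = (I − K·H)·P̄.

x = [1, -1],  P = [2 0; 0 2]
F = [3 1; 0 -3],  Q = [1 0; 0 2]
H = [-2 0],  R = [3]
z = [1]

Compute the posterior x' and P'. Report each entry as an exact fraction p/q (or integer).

x' = [-12/29, 107/29]
P' = [21/29 -6/29; -6/29 532/29]

x̄ = F·x = [2, 3]
P̄ = F·P·Fᵀ + Q = [21 -6; -6 20]
y = z − H·x̄ = [5]
S = H·P̄·Hᵀ + R = [87]
K = P̄·Hᵀ·S⁻¹ = [-14/29; 4/29]
x' = x̄ + K·y = [-12/29, 107/29]
P' = (I − K·H)·P̄ = [21/29 -6/29; -6/29 532/29]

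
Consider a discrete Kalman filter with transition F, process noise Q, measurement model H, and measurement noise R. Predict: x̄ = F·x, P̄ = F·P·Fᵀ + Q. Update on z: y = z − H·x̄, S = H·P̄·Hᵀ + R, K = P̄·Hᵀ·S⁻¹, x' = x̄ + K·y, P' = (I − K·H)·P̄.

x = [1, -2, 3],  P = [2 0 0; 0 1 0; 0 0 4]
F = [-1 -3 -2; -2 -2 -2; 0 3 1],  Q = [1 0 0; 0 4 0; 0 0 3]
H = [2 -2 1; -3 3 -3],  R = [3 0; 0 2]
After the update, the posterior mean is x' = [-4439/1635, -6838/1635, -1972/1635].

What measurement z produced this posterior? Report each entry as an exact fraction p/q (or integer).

z = [1, -1]

x̄ = F·x = [-1, -4, -3]
P̄ = F·P·Fᵀ + Q = [28 26 -17; 26 32 -14; -17 -14 16]
S = H·P̄·Hᵀ + R = [39 -69; -69 164]
K = P̄·Hᵀ·S⁻¹ = [973/1635 286/545; -124/1635 182/545; -1051/1635 -277/545]
x' − x̄ = [-2804/1635, -298/1635, 2933/1635] = K·y
y = (KᵀK)⁻¹·Kᵀ·(x' − x̄) = [-2, -1]
z = y + H·x̄ = [-2, -1] + [3, 0] = [1, -1]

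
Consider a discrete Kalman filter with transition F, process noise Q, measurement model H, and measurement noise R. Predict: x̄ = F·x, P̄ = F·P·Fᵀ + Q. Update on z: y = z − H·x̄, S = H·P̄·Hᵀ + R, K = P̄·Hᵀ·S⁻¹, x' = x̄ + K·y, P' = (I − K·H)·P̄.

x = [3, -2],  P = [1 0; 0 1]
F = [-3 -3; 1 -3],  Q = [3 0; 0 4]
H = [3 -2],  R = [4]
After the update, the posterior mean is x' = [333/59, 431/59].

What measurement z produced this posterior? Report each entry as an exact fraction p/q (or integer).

z = [3]

x̄ = F·x = [-3, 9]
P̄ = F·P·Fᵀ + Q = [21 6; 6 14]
S = H·P̄·Hᵀ + R = [177]
K = P̄·Hᵀ·S⁻¹ = [17/59; -10/177]
x' − x̄ = [510/59, -100/59] = K·y
y = (KᵀK)⁻¹·Kᵀ·(x' − x̄) = [30]
z = y + H·x̄ = [30] + [-27] = [3]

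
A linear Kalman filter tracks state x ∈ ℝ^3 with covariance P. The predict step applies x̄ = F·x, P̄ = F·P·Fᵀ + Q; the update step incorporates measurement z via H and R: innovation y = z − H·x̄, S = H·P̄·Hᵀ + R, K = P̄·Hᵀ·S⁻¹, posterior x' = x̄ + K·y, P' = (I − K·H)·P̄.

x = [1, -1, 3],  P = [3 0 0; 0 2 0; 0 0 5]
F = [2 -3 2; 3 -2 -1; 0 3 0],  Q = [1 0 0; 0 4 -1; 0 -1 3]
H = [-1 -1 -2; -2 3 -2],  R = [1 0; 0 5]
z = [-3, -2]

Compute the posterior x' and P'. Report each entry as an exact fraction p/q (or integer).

x' = [101414/10943, 27948/10943, -48014/10943]
P' = [1654951/43772 208061/21886 -1027403/43772; 208061/21886 30219/10943 -130519/21886; -1027403/43772 -130519/21886 647251/43772]

x̄ = F·x = [11, 2, -3]
P̄ = F·P·Fᵀ + Q = [51 20 -18; 20 44 -13; -18 -13 21]
y = z − H·x̄ = [4, 8]
S = H·P̄·Hᵀ + R = [96 -22; -22 461]
K = P̄·Hᵀ·S⁻¹ = [-16267/43772 -673/21886; -7461/21886 2623/10943; -6061/43772 -2281/21886]
x' = x̄ + K·y = [101414/10943, 27948/10943, -48014/10943]
P' = (I − K·H)·P̄ = [1654951/43772 208061/21886 -1027403/43772; 208061/21886 30219/10943 -130519/21886; -1027403/43772 -130519/21886 647251/43772]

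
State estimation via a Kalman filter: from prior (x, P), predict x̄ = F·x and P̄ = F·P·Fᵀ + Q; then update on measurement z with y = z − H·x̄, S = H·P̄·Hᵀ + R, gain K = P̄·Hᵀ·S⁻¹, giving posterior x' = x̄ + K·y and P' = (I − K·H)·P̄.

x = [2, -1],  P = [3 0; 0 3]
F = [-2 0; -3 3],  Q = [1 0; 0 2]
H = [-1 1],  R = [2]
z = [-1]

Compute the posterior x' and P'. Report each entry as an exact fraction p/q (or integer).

x' = [-24/7, -163/35]
P' = [86/7 88/7; 88/7 516/35]

x̄ = F·x = [-4, -9]
P̄ = F·P·Fᵀ + Q = [13 18; 18 56]
y = z − H·x̄ = [4]
S = H·P̄·Hᵀ + R = [35]
K = P̄·Hᵀ·S⁻¹ = [1/7; 38/35]
x' = x̄ + K·y = [-24/7, -163/35]
P' = (I − K·H)·P̄ = [86/7 88/7; 88/7 516/35]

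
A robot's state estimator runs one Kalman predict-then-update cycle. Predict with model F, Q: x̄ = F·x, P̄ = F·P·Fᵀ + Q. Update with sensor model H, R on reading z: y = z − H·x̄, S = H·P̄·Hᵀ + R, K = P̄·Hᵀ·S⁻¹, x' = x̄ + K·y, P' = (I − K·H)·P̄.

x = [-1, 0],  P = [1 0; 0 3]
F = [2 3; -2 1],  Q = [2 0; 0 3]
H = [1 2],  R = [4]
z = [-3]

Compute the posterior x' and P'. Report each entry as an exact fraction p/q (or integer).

x' = [-409/97, 69/97]
P' = [1352/97 -590/97; -590/97 345/97]

x̄ = F·x = [-2, 2]
P̄ = F·P·Fᵀ + Q = [33 5; 5 10]
y = z − H·x̄ = [-5]
S = H·P̄·Hᵀ + R = [97]
K = P̄·Hᵀ·S⁻¹ = [43/97; 25/97]
x' = x̄ + K·y = [-409/97, 69/97]
P' = (I − K·H)·P̄ = [1352/97 -590/97; -590/97 345/97]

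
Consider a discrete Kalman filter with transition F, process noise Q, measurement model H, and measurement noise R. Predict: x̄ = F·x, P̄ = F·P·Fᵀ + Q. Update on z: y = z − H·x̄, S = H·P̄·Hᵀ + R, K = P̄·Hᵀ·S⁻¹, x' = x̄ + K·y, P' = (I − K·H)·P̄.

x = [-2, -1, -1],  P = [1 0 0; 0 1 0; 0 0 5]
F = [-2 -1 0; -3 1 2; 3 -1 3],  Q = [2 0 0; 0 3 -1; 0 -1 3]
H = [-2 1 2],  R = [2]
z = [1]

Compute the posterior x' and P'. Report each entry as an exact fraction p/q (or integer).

x' = [1499/391, 2637/391, 352/391]
P' = [2376/391 3114/391 800/391; 3114/391 9182/391 -1416/391; 800/391 -1416/391 1653/391]

x̄ = F·x = [5, 3, -8]
P̄ = F·P·Fᵀ + Q = [7 5 -5; 5 33 19; -5 19 58]
y = z − H·x̄ = [24]
S = H·P̄·Hᵀ + R = [391]
K = P̄·Hᵀ·S⁻¹ = [-19/391; 61/391; 145/391]
x' = x̄ + K·y = [1499/391, 2637/391, 352/391]
P' = (I − K·H)·P̄ = [2376/391 3114/391 800/391; 3114/391 9182/391 -1416/391; 800/391 -1416/391 1653/391]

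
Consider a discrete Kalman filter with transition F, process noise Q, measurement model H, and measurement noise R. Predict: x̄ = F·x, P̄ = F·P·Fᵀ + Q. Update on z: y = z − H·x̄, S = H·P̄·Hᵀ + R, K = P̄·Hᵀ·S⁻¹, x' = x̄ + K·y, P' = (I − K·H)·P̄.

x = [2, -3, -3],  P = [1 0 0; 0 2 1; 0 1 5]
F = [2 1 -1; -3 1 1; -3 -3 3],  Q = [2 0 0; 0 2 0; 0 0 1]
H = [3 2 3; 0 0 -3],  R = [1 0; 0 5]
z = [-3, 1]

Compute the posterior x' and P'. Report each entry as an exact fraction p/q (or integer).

x' = [3137/1152, -4781/864, -119/1152]
P' = [9619/3456 -9559/2592 -1045/3456; -9559/2592 12019/1944 -815/2592; -1045/3456 -815/2592 1795/3456]

x̄ = F·x = [4, -12, -6]
P̄ = F·P·Fᵀ + Q = [11 -9 -21; -9 20 18; -21 18 55]
y = z − H·x̄ = [27, -17]
S = H·P̄·Hᵀ + R = [405 -414; -414 500]
K = P̄·Hᵀ·S⁻¹ = [347/5184 209/1152; 1393/3888 163/864; 115/5184 -359/1152]
x' = x̄ + K·y = [3137/1152, -4781/864, -119/1152]
P' = (I − K·H)·P̄ = [9619/3456 -9559/2592 -1045/3456; -9559/2592 12019/1944 -815/2592; -1045/3456 -815/2592 1795/3456]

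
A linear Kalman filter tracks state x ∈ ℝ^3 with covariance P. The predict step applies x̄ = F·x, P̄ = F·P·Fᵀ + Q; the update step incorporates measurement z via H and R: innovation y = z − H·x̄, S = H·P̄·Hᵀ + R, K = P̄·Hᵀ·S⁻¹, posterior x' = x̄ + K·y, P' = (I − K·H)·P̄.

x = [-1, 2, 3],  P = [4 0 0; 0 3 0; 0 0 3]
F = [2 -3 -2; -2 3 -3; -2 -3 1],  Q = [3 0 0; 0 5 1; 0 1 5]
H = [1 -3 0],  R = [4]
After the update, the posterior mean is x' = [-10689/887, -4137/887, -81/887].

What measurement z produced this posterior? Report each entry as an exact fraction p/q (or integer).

x̄ = F·x = [-14, -1, -1]
P̄ = F·P·Fᵀ + Q = [58 -25 5; -25 75 -19; 5 -19 51]
S = H·P̄·Hᵀ + R = [887]
K = P̄·Hᵀ·S⁻¹ = [133/887; -250/887; 62/887]
x' − x̄ = [1729/887, -3250/887, 806/887] = K·y
y = (KᵀK)⁻¹·Kᵀ·(x' − x̄) = [13]
z = y + H·x̄ = [13] + [-11] = [2]

z = [2]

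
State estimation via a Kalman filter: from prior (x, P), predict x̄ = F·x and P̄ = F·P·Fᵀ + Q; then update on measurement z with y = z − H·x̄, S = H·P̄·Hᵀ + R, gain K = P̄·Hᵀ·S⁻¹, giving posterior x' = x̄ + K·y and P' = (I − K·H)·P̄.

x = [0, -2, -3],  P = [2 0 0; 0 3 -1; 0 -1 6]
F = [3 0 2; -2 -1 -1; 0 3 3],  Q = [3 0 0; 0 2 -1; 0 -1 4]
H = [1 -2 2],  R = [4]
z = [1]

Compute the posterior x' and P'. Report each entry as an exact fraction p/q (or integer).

x̄ = F·x = [-6, 5, -15]
P̄ = F·P·Fᵀ + Q = [45 -22 30; -22 17 -22; 30 -22 67]
y = z − H·x̄ = [47]
S = H·P̄·Hᵀ + R = [769]
K = P̄·Hᵀ·S⁻¹ = [149/769; -100/769; 208/769]
x' = x̄ + K·y = [2389/769, -855/769, -1759/769]
P' = (I − K·H)·P̄ = [12404/769 -2018/769 -7922/769; -2018/769 3073/769 3882/769; -7922/769 3882/769 8259/769]

x' = [2389/769, -855/769, -1759/769]
P' = [12404/769 -2018/769 -7922/769; -2018/769 3073/769 3882/769; -7922/769 3882/769 8259/769]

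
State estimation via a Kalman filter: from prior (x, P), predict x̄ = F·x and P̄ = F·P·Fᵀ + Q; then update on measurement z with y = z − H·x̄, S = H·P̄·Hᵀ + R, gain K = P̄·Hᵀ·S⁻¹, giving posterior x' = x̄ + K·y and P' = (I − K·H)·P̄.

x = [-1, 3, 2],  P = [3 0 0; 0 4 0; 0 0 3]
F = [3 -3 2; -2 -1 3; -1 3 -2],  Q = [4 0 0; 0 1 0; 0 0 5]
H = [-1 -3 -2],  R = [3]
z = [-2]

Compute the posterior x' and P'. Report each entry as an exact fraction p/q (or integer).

x' = [-2081/258, -57/43, 1837/258]
P' = [20381/258 500/43 -14689/258; 500/43 356/43 -760/43; -14689/258 -760/43 14159/258]

x̄ = F·x = [-8, 5, 6]
P̄ = F·P·Fᵀ + Q = [79 12 -57; 12 44 -24; -57 -24 56]
y = z − H·x̄ = [17]
S = H·P̄·Hᵀ + R = [258]
K = P̄·Hᵀ·S⁻¹ = [-1/258; -16/43; 17/258]
x' = x̄ + K·y = [-2081/258, -57/43, 1837/258]
P' = (I − K·H)·P̄ = [20381/258 500/43 -14689/258; 500/43 356/43 -760/43; -14689/258 -760/43 14159/258]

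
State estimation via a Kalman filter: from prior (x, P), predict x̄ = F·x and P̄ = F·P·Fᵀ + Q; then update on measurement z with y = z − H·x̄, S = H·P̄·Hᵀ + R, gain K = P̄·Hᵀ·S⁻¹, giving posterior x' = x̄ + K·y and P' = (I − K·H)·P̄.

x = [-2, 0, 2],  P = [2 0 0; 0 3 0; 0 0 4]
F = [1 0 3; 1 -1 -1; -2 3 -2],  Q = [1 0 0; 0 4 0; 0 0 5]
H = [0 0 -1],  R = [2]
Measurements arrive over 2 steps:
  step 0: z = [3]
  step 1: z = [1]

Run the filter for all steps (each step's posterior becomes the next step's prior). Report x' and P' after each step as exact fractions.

step 0: x' = [158/29, -217/58, -84/29], P' = [739/29 -360/29 -28/29; -360/29 729/58 -5/29; -28/29 -5/29 56/29]
step 1: x' = [-51123/7213, 131111/21639, -23417/21639], P' = [105138/7213 -44175/7213 -3620/7213; -44175/7213 274982/21639 -17018/21639; -3620/7213 -17018/21639 43046/21639]

step 0: x̄ = F·x = [4, -4, 0]
step 0: P̄ = F·P·Fᵀ + Q = [39 -10 -28; -10 13 -5; -28 -5 56]
step 0: y = z − H·x̄ = [3]
step 0: S = H·P̄·Hᵀ + R = [58]
step 0: K = P̄·Hᵀ·S⁻¹ = [14/29; 5/58; -28/29]
step 0: x' = x̄ + K·y = [158/29, -217/58, -84/29]
step 0: P' = (I − K·H)·P̄ = [739/29 -360/29 -28/29; -360/29 729/58 -5/29; -28/29 -5/29 56/29]
step 1: x̄ = F·x = [-94/29, 701/58, -947/58]
step 1: P̄ = F·P·Fᵀ + Q = [1104/29 890/29 -2715/29; 890/29 4083/58 -8509/58; -2715/29 -8509/58 21523/58]
step 1: y = z − H·x̄ = [-889/58]
step 1: S = H·P̄·Hᵀ + R = [21639/58]
step 1: K = P̄·Hᵀ·S⁻¹ = [1810/7213; 8509/21639; -21523/21639]
step 1: x' = x̄ + K·y = [-51123/7213, 131111/21639, -23417/21639]
step 1: P' = (I − K·H)·P̄ = [105138/7213 -44175/7213 -3620/7213; -44175/7213 274982/21639 -17018/21639; -3620/7213 -17018/21639 43046/21639]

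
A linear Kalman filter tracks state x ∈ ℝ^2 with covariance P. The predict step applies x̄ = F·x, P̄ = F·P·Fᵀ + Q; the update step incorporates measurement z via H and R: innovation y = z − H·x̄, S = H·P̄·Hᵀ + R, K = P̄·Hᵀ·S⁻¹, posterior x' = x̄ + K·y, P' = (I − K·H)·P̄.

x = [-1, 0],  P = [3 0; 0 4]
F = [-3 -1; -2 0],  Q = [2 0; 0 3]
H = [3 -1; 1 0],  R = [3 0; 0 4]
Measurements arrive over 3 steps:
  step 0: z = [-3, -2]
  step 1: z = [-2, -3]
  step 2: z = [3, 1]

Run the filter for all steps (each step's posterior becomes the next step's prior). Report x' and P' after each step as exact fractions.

step 0: x̄ = F·x = [3, 2]
step 0: P̄ = F·P·Fᵀ + Q = [33 18; 18 15]
step 0: y = z − H·x̄ = [-10, -5]
step 0: S = H·P̄·Hᵀ + R = [207 81; 81 37]
step 0: K = P̄·Hᵀ·S⁻¹ = [18/61 15/61; -5/366 63/122]
step 0: x' = x̄ + K·y = [-72/61, -163/366]
step 0: P' = (I − K·H)·P̄ = [60/61 126/61; 126/61 761/122]
step 1: x̄ = F·x = [1459/366, 144/61]
step 1: P̄ = F·P·Fᵀ + Q = [3597/122 612/61; 612/61 423/61]
step 1: y = z − H·x̄ = [-1415/122, -2557/366]
step 1: S = H·P̄·Hᵀ + R = [26241/122 9567/122; 9567/122 4085/122]
step 1: K = P̄·Hᵀ·S⁻¹ = [6378/21403 3909/21403; -453/42806 13887/42806]
step 1: x' = x̄ + K·y = [-47893/64209, 9285/42806]
step 1: P' = (I − K·H)·P̄ = [15636/21403 27774/21403; 27774/21403 168003/42806]
step 2: x̄ = F·x = [86501/42806, 95786/64209]
step 2: P̄ = F·P·Fᵀ + Q = [868351/42806 149364/21403; 149364/21403 126753/21403]
step 2: y = z − H·x̄ = [-201683/128418, -43695/42806]
step 2: S = H·P̄·Hᵀ + R = [6404715/42806 2306325/42806; 2306325/42806 1039575/42806]
step 2: K = P̄·Hᵀ·S⁻¹ = [61502/208545 62921/347575; -433/27806 223771/695150]
step 2: x' = x̄ + K·y = [858883/625635, 247679/208545]
step 2: P' = (I − K·H)·P̄ = [251684/347575 447542/347575; 447542/347575 2717727/695150]

step 0: x' = [-72/61, -163/366], P' = [60/61 126/61; 126/61 761/122]
step 1: x' = [-47893/64209, 9285/42806], P' = [15636/21403 27774/21403; 27774/21403 168003/42806]
step 2: x' = [858883/625635, 247679/208545], P' = [251684/347575 447542/347575; 447542/347575 2717727/695150]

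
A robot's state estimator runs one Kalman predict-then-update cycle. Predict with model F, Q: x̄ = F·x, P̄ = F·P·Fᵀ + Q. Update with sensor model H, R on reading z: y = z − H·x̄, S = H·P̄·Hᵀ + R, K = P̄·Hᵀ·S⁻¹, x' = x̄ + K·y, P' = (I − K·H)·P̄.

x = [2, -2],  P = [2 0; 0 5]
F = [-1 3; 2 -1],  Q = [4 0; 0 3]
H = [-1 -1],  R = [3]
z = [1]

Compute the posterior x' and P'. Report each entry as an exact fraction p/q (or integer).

x̄ = F·x = [-8, 6]
P̄ = F·P·Fᵀ + Q = [51 -19; -19 16]
y = z − H·x̄ = [-1]
S = H·P̄·Hᵀ + R = [32]
K = P̄·Hᵀ·S⁻¹ = [-1; 3/32]
x' = x̄ + K·y = [-7, 189/32]
P' = (I − K·H)·P̄ = [19 -16; -16 503/32]

x' = [-7, 189/32]
P' = [19 -16; -16 503/32]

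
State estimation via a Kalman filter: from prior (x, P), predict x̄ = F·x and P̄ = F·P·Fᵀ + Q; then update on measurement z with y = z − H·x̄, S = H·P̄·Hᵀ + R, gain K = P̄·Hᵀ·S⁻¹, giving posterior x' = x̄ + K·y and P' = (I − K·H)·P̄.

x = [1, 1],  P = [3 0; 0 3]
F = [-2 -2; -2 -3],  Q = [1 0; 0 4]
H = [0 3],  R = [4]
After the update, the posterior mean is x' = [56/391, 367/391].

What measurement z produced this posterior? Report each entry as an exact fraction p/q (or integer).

z = [3]

x̄ = F·x = [-4, -5]
P̄ = F·P·Fᵀ + Q = [25 30; 30 43]
S = H·P̄·Hᵀ + R = [391]
K = P̄·Hᵀ·S⁻¹ = [90/391; 129/391]
x' − x̄ = [1620/391, 2322/391] = K·y
y = (KᵀK)⁻¹·Kᵀ·(x' − x̄) = [18]
z = y + H·x̄ = [18] + [-15] = [3]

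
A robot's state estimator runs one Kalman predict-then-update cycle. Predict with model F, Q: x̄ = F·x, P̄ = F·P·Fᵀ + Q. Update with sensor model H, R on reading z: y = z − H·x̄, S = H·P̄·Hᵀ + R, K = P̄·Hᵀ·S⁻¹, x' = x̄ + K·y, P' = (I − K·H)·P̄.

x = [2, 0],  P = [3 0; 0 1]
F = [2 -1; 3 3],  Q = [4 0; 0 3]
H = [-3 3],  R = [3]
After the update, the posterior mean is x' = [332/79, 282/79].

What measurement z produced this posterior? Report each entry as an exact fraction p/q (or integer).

z = [-2]

x̄ = F·x = [4, 6]
P̄ = F·P·Fᵀ + Q = [17 15; 15 39]
S = H·P̄·Hᵀ + R = [237]
K = P̄·Hᵀ·S⁻¹ = [-2/79; 24/79]
x' − x̄ = [16/79, -192/79] = K·y
y = (KᵀK)⁻¹·Kᵀ·(x' − x̄) = [-8]
z = y + H·x̄ = [-8] + [6] = [-2]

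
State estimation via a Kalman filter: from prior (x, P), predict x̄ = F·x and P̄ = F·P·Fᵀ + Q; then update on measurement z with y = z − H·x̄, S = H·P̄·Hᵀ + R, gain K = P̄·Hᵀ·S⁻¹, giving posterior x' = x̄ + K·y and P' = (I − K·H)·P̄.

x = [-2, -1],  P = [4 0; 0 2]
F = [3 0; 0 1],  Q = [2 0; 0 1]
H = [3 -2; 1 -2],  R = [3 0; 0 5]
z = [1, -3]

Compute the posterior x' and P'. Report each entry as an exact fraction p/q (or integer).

x' = [614/1253, 699/1253]
P' = [1406/1253 1368/1253; 1368/1253 1839/1253]

x̄ = F·x = [-6, -1]
P̄ = F·P·Fᵀ + Q = [38 0; 0 3]
y = z − H·x̄ = [17, 1]
S = H·P̄·Hᵀ + R = [357 126; 126 55]
K = P̄·Hᵀ·S⁻¹ = [494/1253 -38/179; 142/1253 -66/179]
x' = x̄ + K·y = [614/1253, 699/1253]
P' = (I − K·H)·P̄ = [1406/1253 1368/1253; 1368/1253 1839/1253]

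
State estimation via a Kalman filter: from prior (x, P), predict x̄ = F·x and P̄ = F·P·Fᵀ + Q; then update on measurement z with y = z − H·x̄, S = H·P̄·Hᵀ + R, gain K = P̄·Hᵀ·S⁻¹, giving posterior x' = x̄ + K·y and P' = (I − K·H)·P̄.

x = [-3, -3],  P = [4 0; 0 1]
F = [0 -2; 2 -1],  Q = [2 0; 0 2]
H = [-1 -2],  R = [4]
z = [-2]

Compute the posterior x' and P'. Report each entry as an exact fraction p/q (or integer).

x' = [292/47, -101/47]
P' = [232/47 -106/47; -106/47 93/47]

x̄ = F·x = [6, -3]
P̄ = F·P·Fᵀ + Q = [6 2; 2 19]
y = z − H·x̄ = [-2]
S = H·P̄·Hᵀ + R = [94]
K = P̄·Hᵀ·S⁻¹ = [-5/47; -20/47]
x' = x̄ + K·y = [292/47, -101/47]
P' = (I − K·H)·P̄ = [232/47 -106/47; -106/47 93/47]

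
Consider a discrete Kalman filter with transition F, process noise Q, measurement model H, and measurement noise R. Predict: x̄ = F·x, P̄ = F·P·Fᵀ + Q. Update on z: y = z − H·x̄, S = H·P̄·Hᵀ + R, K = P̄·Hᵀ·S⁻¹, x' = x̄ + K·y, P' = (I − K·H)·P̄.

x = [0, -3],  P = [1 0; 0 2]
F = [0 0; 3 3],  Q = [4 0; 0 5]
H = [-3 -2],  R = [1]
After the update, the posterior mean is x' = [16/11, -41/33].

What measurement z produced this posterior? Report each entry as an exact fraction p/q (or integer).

x̄ = F·x = [0, -9]
P̄ = F·P·Fᵀ + Q = [4 0; 0 32]
S = H·P̄·Hᵀ + R = [165]
K = P̄·Hᵀ·S⁻¹ = [-4/55; -64/165]
x' − x̄ = [16/11, 256/33] = K·y
y = (KᵀK)⁻¹·Kᵀ·(x' − x̄) = [-20]
z = y + H·x̄ = [-20] + [18] = [-2]

z = [-2]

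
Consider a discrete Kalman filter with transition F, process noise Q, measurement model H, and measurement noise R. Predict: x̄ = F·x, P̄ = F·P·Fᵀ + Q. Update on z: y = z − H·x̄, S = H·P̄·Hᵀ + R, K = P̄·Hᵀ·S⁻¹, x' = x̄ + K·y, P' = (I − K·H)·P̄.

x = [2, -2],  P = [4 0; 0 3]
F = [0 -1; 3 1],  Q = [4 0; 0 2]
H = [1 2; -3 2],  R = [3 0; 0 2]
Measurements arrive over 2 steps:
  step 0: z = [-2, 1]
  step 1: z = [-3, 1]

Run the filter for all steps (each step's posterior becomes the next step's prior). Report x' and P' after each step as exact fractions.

step 0: x̄ = F·x = [2, 4]
step 0: P̄ = F·P·Fᵀ + Q = [7 -3; -3 41]
step 0: y = z − H·x̄ = [-12, -1]
step 0: S = H·P̄·Hᵀ + R = [162 155; 155 265]
step 0: K = P̄·Hᵀ·S⁻¹ = [890/3781 -4529/18905; 1366/3781 2497/18905]
step 0: x' = x̄ + K·y = [-11061/18905, -8837/18905]
step 0: P' = (I − K·H)·P̄ = [5602/18905 3874/18905; 3874/18905 8308/18905]
step 1: x̄ = F·x = [8837/18905, -8404/3781]
step 1: P̄ = F·P·Fᵀ + Q = [83928/18905 -3986/3781; -3986/3781 23956/3781]
step 1: y = z − H·x̄ = [18488/18905, 129456/18905]
step 1: S = H·P̄·Hᵀ + R = [540043/18905 307056/18905; 307056/18905 1511442/18905]
step 1: K = P̄·Hᵀ·S⁻¹ = [1376684/6364809 -4523450/19094427; 192382/578619 226547/1735857]
step 1: x' = x̄ + K·y = [-6003595/6364809, -580844/578619]
step 1: P' = (I − K·H)·P̄ = [5359264/19094427 319586/1735857; 319586/1735857 705926/1735857]

step 0: x' = [-11061/18905, -8837/18905], P' = [5602/18905 3874/18905; 3874/18905 8308/18905]
step 1: x' = [-6003595/6364809, -580844/578619], P' = [5359264/19094427 319586/1735857; 319586/1735857 705926/1735857]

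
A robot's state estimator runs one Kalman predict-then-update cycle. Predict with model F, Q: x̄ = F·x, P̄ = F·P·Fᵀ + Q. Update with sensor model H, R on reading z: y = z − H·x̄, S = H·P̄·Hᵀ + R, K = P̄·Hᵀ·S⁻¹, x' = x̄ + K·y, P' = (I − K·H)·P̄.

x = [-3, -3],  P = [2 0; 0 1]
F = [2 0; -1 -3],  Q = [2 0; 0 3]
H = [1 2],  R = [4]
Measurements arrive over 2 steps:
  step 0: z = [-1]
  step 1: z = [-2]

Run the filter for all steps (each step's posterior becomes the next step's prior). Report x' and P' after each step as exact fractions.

step 0: x' = [-181/27, 32/9], P' = [268/27 -44/9; -44/9 10/3]
step 1: x' = [-1016/207, 27/23], P' = [3112/207 -458/69; -458/69 797/207]

step 0: x̄ = F·x = [-6, 12]
step 0: P̄ = F·P·Fᵀ + Q = [10 -4; -4 14]
step 0: y = z − H·x̄ = [-19]
step 0: S = H·P̄·Hᵀ + R = [54]
step 0: K = P̄·Hᵀ·S⁻¹ = [1/27; 4/9]
step 0: x' = x̄ + K·y = [-181/27, 32/9]
step 0: P' = (I − K·H)·P̄ = [268/27 -44/9; -44/9 10/3]
step 1: x̄ = F·x = [-362/27, -107/27]
step 1: P̄ = F·P·Fᵀ + Q = [1126/27 256/27; 256/27 367/27]
step 1: y = z − H·x̄ = [58/3]
step 1: S = H·P̄·Hᵀ + R = [138]
step 1: K = P̄·Hᵀ·S⁻¹ = [91/207; 55/207]
step 1: x' = x̄ + K·y = [-1016/207, 27/23]
step 1: P' = (I − K·H)·P̄ = [3112/207 -458/69; -458/69 797/207]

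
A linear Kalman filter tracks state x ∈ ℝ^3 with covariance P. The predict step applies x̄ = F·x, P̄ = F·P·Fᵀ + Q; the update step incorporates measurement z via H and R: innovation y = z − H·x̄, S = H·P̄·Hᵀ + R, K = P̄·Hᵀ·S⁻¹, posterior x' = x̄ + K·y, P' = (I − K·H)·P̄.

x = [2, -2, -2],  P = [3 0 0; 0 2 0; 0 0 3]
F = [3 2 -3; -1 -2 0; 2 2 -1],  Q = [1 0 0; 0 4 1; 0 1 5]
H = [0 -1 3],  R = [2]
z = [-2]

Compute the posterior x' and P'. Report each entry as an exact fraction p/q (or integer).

x' = [2044/347, 1018/347, 112/347]
P' = [6977/347 689/347 311/347; 689/347 2289/347 727/347; 311/347 727/347 307/347]

x̄ = F·x = [8, 2, 2]
P̄ = F·P·Fᵀ + Q = [63 -17 35; -17 15 -13; 35 -13 28]
y = z − H·x̄ = [-6]
S = H·P̄·Hᵀ + R = [347]
K = P̄·Hᵀ·S⁻¹ = [122/347; -54/347; 97/347]
x' = x̄ + K·y = [2044/347, 1018/347, 112/347]
P' = (I − K·H)·P̄ = [6977/347 689/347 311/347; 689/347 2289/347 727/347; 311/347 727/347 307/347]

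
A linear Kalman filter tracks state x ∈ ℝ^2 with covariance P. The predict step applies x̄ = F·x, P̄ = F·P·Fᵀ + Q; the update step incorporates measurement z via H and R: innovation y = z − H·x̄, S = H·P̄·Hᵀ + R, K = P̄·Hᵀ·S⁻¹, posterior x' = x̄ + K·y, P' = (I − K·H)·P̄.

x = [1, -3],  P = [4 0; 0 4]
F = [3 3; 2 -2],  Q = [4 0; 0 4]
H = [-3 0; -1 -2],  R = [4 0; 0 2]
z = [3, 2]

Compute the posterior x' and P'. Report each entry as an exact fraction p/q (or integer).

x' = [-4535/4198, -722/2099]
P' = [2774/6297 -456/2099; -456/2099 1260/2099]

x̄ = F·x = [-6, 8]
P̄ = F·P·Fᵀ + Q = [76 0; 0 36]
y = z − H·x̄ = [-15, 12]
S = H·P̄·Hᵀ + R = [688 228; 228 222]
K = P̄·Hᵀ·S⁻¹ = [-1387/4198 -19/6297; 342/2099 -1032/2099]
x' = x̄ + K·y = [-4535/4198, -722/2099]
P' = (I − K·H)·P̄ = [2774/6297 -456/2099; -456/2099 1260/2099]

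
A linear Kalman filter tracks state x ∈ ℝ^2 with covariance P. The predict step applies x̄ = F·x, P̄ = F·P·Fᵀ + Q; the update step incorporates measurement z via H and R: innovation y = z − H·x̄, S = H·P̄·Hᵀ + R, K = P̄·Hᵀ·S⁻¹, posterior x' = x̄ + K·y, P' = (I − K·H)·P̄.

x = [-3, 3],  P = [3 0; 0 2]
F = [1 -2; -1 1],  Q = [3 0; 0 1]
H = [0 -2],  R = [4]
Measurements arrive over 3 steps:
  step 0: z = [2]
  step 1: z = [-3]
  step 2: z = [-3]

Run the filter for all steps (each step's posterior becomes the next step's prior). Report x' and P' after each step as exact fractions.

step 0: x̄ = F·x = [-9, 6]
step 0: P̄ = F·P·Fᵀ + Q = [14 -7; -7 6]
step 0: y = z − H·x̄ = [14]
step 0: S = H·P̄·Hᵀ + R = [28]
step 0: K = P̄·Hᵀ·S⁻¹ = [1/2; -3/7]
step 0: x' = x̄ + K·y = [-2, 0]
step 0: P' = (I − K·H)·P̄ = [7 -1; -1 6/7]
step 1: x̄ = F·x = [-2, 2]
step 1: P̄ = F·P·Fᵀ + Q = [122/7 -82/7; -82/7 76/7]
step 1: y = z − H·x̄ = [1]
step 1: S = H·P̄·Hᵀ + R = [332/7]
step 1: K = P̄·Hᵀ·S⁻¹ = [41/83; -38/83]
step 1: x' = x̄ + K·y = [-125/83, 128/83]
step 1: P' = (I − K·H)·P̄ = [486/83 -82/83; -82/83 76/83]
step 2: x̄ = F·x = [-381/83, 253/83]
step 2: P̄ = F·P·Fᵀ + Q = [1367/83 -884/83; -884/83 809/83]
step 2: y = z − H·x̄ = [257/83]
step 2: S = H·P̄·Hᵀ + R = [3568/83]
step 2: K = P̄·Hᵀ·S⁻¹ = [221/446; -809/1784]
step 2: x' = x̄ + K·y = [-1363/446, 2933/1784]
step 2: P' = (I − K·H)·P̄ = [1319/223 -221/223; -221/223 809/892]

step 0: x' = [-2, 0], P' = [7 -1; -1 6/7]
step 1: x' = [-125/83, 128/83], P' = [486/83 -82/83; -82/83 76/83]
step 2: x' = [-1363/446, 2933/1784], P' = [1319/223 -221/223; -221/223 809/892]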